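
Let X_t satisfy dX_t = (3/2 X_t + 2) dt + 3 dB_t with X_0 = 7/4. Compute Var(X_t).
Var(X_t) = 3*exp(3*t) - 3

The variance V(t) = Var(X_t) satisfies V'(t) = 2 a V(t) + c^2 with V(0) = 0 (drift coefficient is linear in X, diffusion is constant). With a = 3/2, c = 3, the solution is
  V(t) = (c^2 / (2 a)) * (exp(2 a t) - 1)
       = (3^2 / (2*(3/2))) * (exp(3 t) - 1)
       = 3*exp(3*t) - 3.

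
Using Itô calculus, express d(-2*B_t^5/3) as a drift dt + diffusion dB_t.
d(-2*B_t^5/3) = (-20*B_t^3/3) dt + (-10*B_t^4/3) dB_t

Itô's formula for f(B_t) gives d f(B_t) = f'(B_t) dB_t + (1/2) f''(B_t) dt. Compute derivatives of f(x) = -2*x^5/3:
  f'(x)  = -10*x^4/3
  f''(x) = -40*x^3/3
Substitute x = B_t and multiply the f'' term by 1/2:
  drift     = (1/2) * (-40*x^3/3) evaluated at B_t = -20*B_t^3/3
  diffusion = (-10*x^4/3) evaluated at B_t = -10*B_t^4/3
Therefore d(-2*B_t^5/3) = (-20*B_t^3/3) dt + (-10*B_t^4/3) dB_t.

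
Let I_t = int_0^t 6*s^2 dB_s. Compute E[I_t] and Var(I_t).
E[I_t] = 0; Var(I_t) = 36*t^5/5

The Itô integral of a deterministic integrand f(s) has mean 0 because each increment f(s) * (B_{s+ds} - B_s) has mean 0. By the Itô isometry:
  Var( int_0^t f(s) dB_s ) = E[ (int_0^t f(s) dB_s)^2 ] = int_0^t f(s)^2 ds.
Here f(s) = 6*s^2, so f(s)^2 = 36*s^4. Integrate:
  int_0^t (36*s^4) ds = 36*t^5/5.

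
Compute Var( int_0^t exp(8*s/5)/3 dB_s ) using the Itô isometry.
Var = 5*exp(16*t/5)/144 - 5/144

The Itô integral of a deterministic integrand f(s) has mean 0 because each increment f(s) * (B_{s+ds} - B_s) has mean 0. By the Itô isometry:
  Var( int_0^t f(s) dB_s ) = E[ (int_0^t f(s) dB_s)^2 ] = int_0^t f(s)^2 ds.
Here f(s) = exp(8*s/5)/3, so f(s)^2 = exp(16*s/5)/9. Integrate:
  int_0^t (exp(16*s/5)/9) ds = 5*exp(16*t/5)/144 - 5/144.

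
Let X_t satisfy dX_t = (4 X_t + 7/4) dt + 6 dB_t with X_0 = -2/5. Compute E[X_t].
E[X_t] = 3*exp(4*t)/80 - 7/16

Taking expectations and using E[dB_t] = 0, the mean m(t) = E[X_t] satisfies the ODE m'(t) = a m(t) + b with m(0) = x_0. With a = 4, b = 7/4, x_0 = -2/5, the solution is
  m(t) = x_0 * exp(a t) + (b/a) * (exp(a t) - 1)
       = (-2/5) * exp(4 t) + ((7/4)/4) * (exp(4 t) - 1)
       = 3*exp(4*t)/80 - 7/16.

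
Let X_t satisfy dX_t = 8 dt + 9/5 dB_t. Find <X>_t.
<X>_t = 81*t/25

For an Itô process dX_t = a(t) dt + b(t) dB_t, the quadratic variation is <X>_t = int_0^t b(s)^2 ds (the drift term does not contribute). Here b(s) = 9/5, so
  b(s)^2 = 81/25.
Integrating from 0 to t:
  <X>_t = int_0^t (81/25) ds = 81*t/25.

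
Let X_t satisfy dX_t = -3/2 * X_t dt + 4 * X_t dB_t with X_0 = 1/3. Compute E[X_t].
E[X_t] = exp(-3*t/2)/3

For GBM dX = mu X dt + sigma X dB with X_0 = x_0, apply Itô to Y = log X: dY = (mu - sigma^2/2) dt + sigma dB, so Y_t = log(x_0) + (mu - sigma^2/2) t + sigma B_t and hence X_t = x_0 * exp((mu - sigma^2/2) t + sigma B_t).
With mu = -3/2, sigma = 4, x_0 = 1/3, this gives:
  X_t = 1/3 * exp((-19/2) * t + (4) * B_t).
Since sigma*B_t ~ Normal(0, sigma^2 t), E[exp(sigma*B_t)] = exp(sigma^2 t / 2); so E[X_t] = x_0 * exp((mu - sigma^2/2) t) * exp(sigma^2 t / 2) = x_0 * exp(mu t) = exp(-3*t/2)/3.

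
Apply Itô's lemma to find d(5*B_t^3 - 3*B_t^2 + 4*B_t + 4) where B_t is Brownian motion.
d(5*B_t^3 - 3*B_t^2 + 4*B_t + 4) = (15*B_t - 3) dt + (15*B_t^2 - 6*B_t + 4) dB_t

Itô's formula for f(B_t) gives d f(B_t) = f'(B_t) dB_t + (1/2) f''(B_t) dt. Compute derivatives of f(x) = 5*x^3 - 3*x^2 + 4*x + 4:
  f'(x)  = 15*x^2 - 6*x + 4
  f''(x) = 30*x - 6
Substitute x = B_t and multiply the f'' term by 1/2:
  drift     = (1/2) * (30*x - 6) evaluated at B_t = 15*B_t - 3
  diffusion = (15*x^2 - 6*x + 4) evaluated at B_t = 15*B_t^2 - 6*B_t + 4
Therefore d(5*B_t^3 - 3*B_t^2 + 4*B_t + 4) = (15*B_t - 3) dt + (15*B_t^2 - 6*B_t + 4) dB_t.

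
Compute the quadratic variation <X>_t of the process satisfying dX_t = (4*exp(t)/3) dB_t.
<X>_t = 8*exp(2*t)/9 - 8/9

For an Itô process dX_t = a(t) dt + b(t) dB_t, the quadratic variation is <X>_t = int_0^t b(s)^2 ds (the drift term does not contribute). Here b(s) = 4*exp(s)/3, so
  b(s)^2 = 16*exp(2*s)/9.
Integrating from 0 to t:
  <X>_t = int_0^t (16*exp(2*s)/9) ds = 8*exp(2*t)/9 - 8/9.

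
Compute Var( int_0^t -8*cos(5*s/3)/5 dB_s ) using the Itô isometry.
Var = 32*t/25 + 48*sin(10*t/3)/125

The Itô integral of a deterministic integrand f(s) has mean 0 because each increment f(s) * (B_{s+ds} - B_s) has mean 0. By the Itô isometry:
  Var( int_0^t f(s) dB_s ) = E[ (int_0^t f(s) dB_s)^2 ] = int_0^t f(s)^2 ds.
Here f(s) = -8*cos(5*s/3)/5, so f(s)^2 = 64*cos(5*s/3)^2/25. Integrate:
  int_0^t (64*cos(5*s/3)^2/25) ds = 32*t/25 + 48*sin(10*t/3)/125.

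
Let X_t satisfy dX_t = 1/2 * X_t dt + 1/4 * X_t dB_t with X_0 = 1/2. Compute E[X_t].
E[X_t] = exp(t/2)/2

For GBM dX = mu X dt + sigma X dB with X_0 = x_0, apply Itô to Y = log X: dY = (mu - sigma^2/2) dt + sigma dB, so Y_t = log(x_0) + (mu - sigma^2/2) t + sigma B_t and hence X_t = x_0 * exp((mu - sigma^2/2) t + sigma B_t).
With mu = 1/2, sigma = 1/4, x_0 = 1/2, this gives:
  X_t = 1/2 * exp((15/32) * t + (1/4) * B_t).
Since sigma*B_t ~ Normal(0, sigma^2 t), E[exp(sigma*B_t)] = exp(sigma^2 t / 2); so E[X_t] = x_0 * exp((mu - sigma^2/2) t) * exp(sigma^2 t / 2) = x_0 * exp(mu t) = exp(t/2)/2.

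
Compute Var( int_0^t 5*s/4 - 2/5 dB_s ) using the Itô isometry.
Var = t*(625*t^2 - 600*t + 192)/1200

The Itô integral of a deterministic integrand f(s) has mean 0 because each increment f(s) * (B_{s+ds} - B_s) has mean 0. By the Itô isometry:
  Var( int_0^t f(s) dB_s ) = E[ (int_0^t f(s) dB_s)^2 ] = int_0^t f(s)^2 ds.
Here f(s) = 5*s/4 - 2/5, so f(s)^2 = (25*s - 8)^2/400. Integrate:
  int_0^t ((25*s - 8)^2/400) ds = t*(625*t^2 - 600*t + 192)/1200.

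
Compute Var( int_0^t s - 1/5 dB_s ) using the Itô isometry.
Var = t*(25*t^2 - 15*t + 3)/75

The Itô integral of a deterministic integrand f(s) has mean 0 because each increment f(s) * (B_{s+ds} - B_s) has mean 0. By the Itô isometry:
  Var( int_0^t f(s) dB_s ) = E[ (int_0^t f(s) dB_s)^2 ] = int_0^t f(s)^2 ds.
Here f(s) = s - 1/5, so f(s)^2 = (5*s - 1)^2/25. Integrate:
  int_0^t ((5*s - 1)^2/25) ds = t*(25*t^2 - 15*t + 3)/75.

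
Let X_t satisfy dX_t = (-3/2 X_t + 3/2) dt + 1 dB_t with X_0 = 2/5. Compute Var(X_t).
Var(X_t) = 1/3 - exp(-3*t)/3

The variance V(t) = Var(X_t) satisfies V'(t) = 2 a V(t) + c^2 with V(0) = 0 (drift coefficient is linear in X, diffusion is constant). With a = -3/2, c = 1, the solution is
  V(t) = (c^2 / (2 a)) * (exp(2 a t) - 1)
       = (1^2 / (2*(-3/2))) * (exp((-3) t) - 1)
       = 1/3 - exp(-3*t)/3.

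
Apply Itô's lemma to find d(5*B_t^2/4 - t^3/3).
d(5*B_t^2/4 - t^3/3) = (5/4 - t^2) dt + (5*B_t/2) dB_t

Itô's formula for f(t, x): d f(t, B_t) = (f_t + (1/2) f_xx) dt + f_x dB_t. Compute partials of f(t, x) = -t^3/3 + 5*x^2/4:
  f_t(t,x)  = -t^2
  f_x(t,x)  = 5*x/2
  f_xx(t,x) = 5/2
Assemble drift = f_t + (1/2) f_xx = 5/4 - t^2 and diffusion = f_x = 5*x/2. Substituting x = B_t:
  d(5*B_t^2/4 - t^3/3) = (5/4 - t^2) dt + (5*B_t/2) dB_t.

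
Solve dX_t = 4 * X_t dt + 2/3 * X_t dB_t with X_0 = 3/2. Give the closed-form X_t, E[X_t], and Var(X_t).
X_t = 3/2 * exp((34/9) t + (2/3) B_t); E[X_t] = 3*exp(4*t)/2; Var(X_t) = 9*(exp(4*t/9) - 1)*exp(8*t)/4

For GBM dX = mu X dt + sigma X dB with X_0 = x_0, apply Itô to Y = log X: dY = (mu - sigma^2/2) dt + sigma dB, so Y_t = log(x_0) + (mu - sigma^2/2) t + sigma B_t and hence X_t = x_0 * exp((mu - sigma^2/2) t + sigma B_t).
With mu = 4, sigma = 2/3, x_0 = 3/2, this gives:
  X_t = 3/2 * exp((34/9) * t + (2/3) * B_t).
Since sigma*B_t ~ Normal(0, sigma^2 t), E[exp(sigma*B_t)] = exp(sigma^2 t / 2); so E[X_t] = x_0 * exp((mu - sigma^2/2) t) * exp(sigma^2 t / 2) = x_0 * exp(mu t) = 3*exp(4*t)/2.
Var(X_t) = E[X_t^2] - (E[X_t])^2 = x_0^2 * exp(2 mu t) * (exp(sigma^2 t) - 1) = 9*(exp(4*t/9) - 1)*exp(8*t)/4.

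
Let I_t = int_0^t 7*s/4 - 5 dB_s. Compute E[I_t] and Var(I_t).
E[I_t] = 0; Var(I_t) = t*(49*t^2 - 420*t + 1200)/48

The Itô integral of a deterministic integrand f(s) has mean 0 because each increment f(s) * (B_{s+ds} - B_s) has mean 0. By the Itô isometry:
  Var( int_0^t f(s) dB_s ) = E[ (int_0^t f(s) dB_s)^2 ] = int_0^t f(s)^2 ds.
Here f(s) = 7*s/4 - 5, so f(s)^2 = (7*s - 20)^2/16. Integrate:
  int_0^t ((7*s - 20)^2/16) ds = t*(49*t^2 - 420*t + 1200)/48.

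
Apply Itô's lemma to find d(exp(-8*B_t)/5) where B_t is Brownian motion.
d(exp(-8*B_t)/5) = (32*exp(-8*B_t)/5) dt + (-8*exp(-8*B_t)/5) dB_t

Itô's formula for f(B_t) gives d f(B_t) = f'(B_t) dB_t + (1/2) f''(B_t) dt. Compute derivatives of f(x) = exp(-8*x)/5:
  f'(x)  = -8*exp(-8*x)/5
  f''(x) = 64*exp(-8*x)/5
Substitute x = B_t and multiply the f'' term by 1/2:
  drift     = (1/2) * (64*exp(-8*x)/5) evaluated at B_t = 32*exp(-8*B_t)/5
  diffusion = (-8*exp(-8*x)/5) evaluated at B_t = -8*exp(-8*B_t)/5
Therefore d(exp(-8*B_t)/5) = (32*exp(-8*B_t)/5) dt + (-8*exp(-8*B_t)/5) dB_t.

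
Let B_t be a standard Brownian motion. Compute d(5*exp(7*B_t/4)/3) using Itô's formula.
d(5*exp(7*B_t/4)/3) = (245*exp(7*B_t/4)/96) dt + (35*exp(7*B_t/4)/12) dB_t

Itô's formula for f(B_t) gives d f(B_t) = f'(B_t) dB_t + (1/2) f''(B_t) dt. Compute derivatives of f(x) = 5*exp(7*x/4)/3:
  f'(x)  = 35*exp(7*x/4)/12
  f''(x) = 245*exp(7*x/4)/48
Substitute x = B_t and multiply the f'' term by 1/2:
  drift     = (1/2) * (245*exp(7*x/4)/48) evaluated at B_t = 245*exp(7*B_t/4)/96
  diffusion = (35*exp(7*x/4)/12) evaluated at B_t = 35*exp(7*B_t/4)/12
Therefore d(5*exp(7*B_t/4)/3) = (245*exp(7*B_t/4)/96) dt + (35*exp(7*B_t/4)/12) dB_t.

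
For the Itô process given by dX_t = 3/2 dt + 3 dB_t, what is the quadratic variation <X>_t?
<X>_t = 9*t

For an Itô process dX_t = a(t) dt + b(t) dB_t, the quadratic variation is <X>_t = int_0^t b(s)^2 ds (the drift term does not contribute). Here b(s) = 3, so
  b(s)^2 = 9.
Integrating from 0 to t:
  <X>_t = int_0^t (9) ds = 9*t.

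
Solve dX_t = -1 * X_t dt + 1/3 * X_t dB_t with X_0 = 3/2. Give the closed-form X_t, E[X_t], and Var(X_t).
X_t = 3/2 * exp((-19/18) t + (1/3) B_t); E[X_t] = 3*exp(-t)/2; Var(X_t) = (9*exp(t/9) - 9)*exp(-2*t)/4

For GBM dX = mu X dt + sigma X dB with X_0 = x_0, apply Itô to Y = log X: dY = (mu - sigma^2/2) dt + sigma dB, so Y_t = log(x_0) + (mu - sigma^2/2) t + sigma B_t and hence X_t = x_0 * exp((mu - sigma^2/2) t + sigma B_t).
With mu = -1, sigma = 1/3, x_0 = 3/2, this gives:
  X_t = 3/2 * exp((-19/18) * t + (1/3) * B_t).
Since sigma*B_t ~ Normal(0, sigma^2 t), E[exp(sigma*B_t)] = exp(sigma^2 t / 2); so E[X_t] = x_0 * exp((mu - sigma^2/2) t) * exp(sigma^2 t / 2) = x_0 * exp(mu t) = 3*exp(-t)/2.
Var(X_t) = E[X_t^2] - (E[X_t])^2 = x_0^2 * exp(2 mu t) * (exp(sigma^2 t) - 1) = (9*exp(t/9) - 9)*exp(-2*t)/4.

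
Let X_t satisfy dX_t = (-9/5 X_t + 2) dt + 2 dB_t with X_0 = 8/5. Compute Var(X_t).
Var(X_t) = 10/9 - 10*exp(-18*t/5)/9

The variance V(t) = Var(X_t) satisfies V'(t) = 2 a V(t) + c^2 with V(0) = 0 (drift coefficient is linear in X, diffusion is constant). With a = -9/5, c = 2, the solution is
  V(t) = (c^2 / (2 a)) * (exp(2 a t) - 1)
       = (2^2 / (2*(-9/5))) * (exp((-18/5) t) - 1)
       = 10/9 - 10*exp(-18*t/5)/9.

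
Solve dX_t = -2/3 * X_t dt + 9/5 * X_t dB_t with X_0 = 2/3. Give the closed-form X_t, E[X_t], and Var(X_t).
X_t = 2/3 * exp((-343/150) t + (9/5) B_t); E[X_t] = 2*exp(-2*t/3)/3; Var(X_t) = (4*exp(81*t/25) - 4)*exp(-4*t/3)/9

For GBM dX = mu X dt + sigma X dB with X_0 = x_0, apply Itô to Y = log X: dY = (mu - sigma^2/2) dt + sigma dB, so Y_t = log(x_0) + (mu - sigma^2/2) t + sigma B_t and hence X_t = x_0 * exp((mu - sigma^2/2) t + sigma B_t).
With mu = -2/3, sigma = 9/5, x_0 = 2/3, this gives:
  X_t = 2/3 * exp((-343/150) * t + (9/5) * B_t).
Since sigma*B_t ~ Normal(0, sigma^2 t), E[exp(sigma*B_t)] = exp(sigma^2 t / 2); so E[X_t] = x_0 * exp((mu - sigma^2/2) t) * exp(sigma^2 t / 2) = x_0 * exp(mu t) = 2*exp(-2*t/3)/3.
Var(X_t) = E[X_t^2] - (E[X_t])^2 = x_0^2 * exp(2 mu t) * (exp(sigma^2 t) - 1) = (4*exp(81*t/25) - 4)*exp(-4*t/3)/9.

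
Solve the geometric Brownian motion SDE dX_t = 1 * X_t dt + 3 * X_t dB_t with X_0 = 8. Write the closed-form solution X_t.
X_t = 8 * exp((-7/2) * t + (3) * B_t)

For GBM dX = mu X dt + sigma X dB with X_0 = x_0, apply Itô to Y = log X: dY = (mu - sigma^2/2) dt + sigma dB, so Y_t = log(x_0) + (mu - sigma^2/2) t + sigma B_t and hence X_t = x_0 * exp((mu - sigma^2/2) t + sigma B_t).
With mu = 1, sigma = 3, x_0 = 8, this gives:
  X_t = 8 * exp((-7/2) * t + (3) * B_t).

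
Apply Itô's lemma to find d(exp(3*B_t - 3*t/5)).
d(exp(3*B_t - 3*t/5)) = (39*exp(3*B_t - 3*t/5)/10) dt + (3*exp(3*B_t - 3*t/5)) dB_t

Itô's formula for f(t, x): d f(t, B_t) = (f_t + (1/2) f_xx) dt + f_x dB_t. Compute partials of f(t, x) = exp(-3*t/5 + 3*x):
  f_t(t,x)  = -3*exp(-3*t/5 + 3*x)/5
  f_x(t,x)  = 3*exp(-3*t/5 + 3*x)
  f_xx(t,x) = 9*exp(-3*t/5 + 3*x)
Assemble drift = f_t + (1/2) f_xx = 39*exp(-3*t/5 + 3*x)/10 and diffusion = f_x = 3*exp(-3*t/5 + 3*x). Substituting x = B_t:
  d(exp(3*B_t - 3*t/5)) = (39*exp(3*B_t - 3*t/5)/10) dt + (3*exp(3*B_t - 3*t/5)) dB_t.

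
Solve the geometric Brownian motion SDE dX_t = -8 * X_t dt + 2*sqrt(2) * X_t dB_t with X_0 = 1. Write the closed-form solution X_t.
X_t = 1 * exp((-12) * t + (2*sqrt(2)) * B_t)

For GBM dX = mu X dt + sigma X dB with X_0 = x_0, apply Itô to Y = log X: dY = (mu - sigma^2/2) dt + sigma dB, so Y_t = log(x_0) + (mu - sigma^2/2) t + sigma B_t and hence X_t = x_0 * exp((mu - sigma^2/2) t + sigma B_t).
With mu = -8, sigma = 2*sqrt(2), x_0 = 1, this gives:
  X_t = 1 * exp((-12) * t + (2*sqrt(2)) * B_t).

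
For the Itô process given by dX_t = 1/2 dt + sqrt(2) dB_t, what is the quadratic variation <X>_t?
<X>_t = 2*t

For an Itô process dX_t = a(t) dt + b(t) dB_t, the quadratic variation is <X>_t = int_0^t b(s)^2 ds (the drift term does not contribute). Here b(s) = sqrt(2), so
  b(s)^2 = 2.
Integrating from 0 to t:
  <X>_t = int_0^t (2) ds = 2*t.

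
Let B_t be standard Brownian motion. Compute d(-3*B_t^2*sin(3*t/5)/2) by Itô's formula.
d(-3*B_t^2*sin(3*t/5)/2) = (-9*B_t^2*cos(3*t/5)/10 - 3*sin(3*t/5)/2) dt + (-3*B_t*sin(3*t/5)) dB_t

Itô's formula for f(t, x): d f(t, B_t) = (f_t + (1/2) f_xx) dt + f_x dB_t. Compute partials of f(t, x) = -3*x^2*sin(3*t/5)/2:
  f_t(t,x)  = -9*x^2*cos(3*t/5)/10
  f_x(t,x)  = -3*x*sin(3*t/5)
  f_xx(t,x) = -3*sin(3*t/5)
Assemble drift = f_t + (1/2) f_xx = -9*x^2*cos(3*t/5)/10 - 3*sin(3*t/5)/2 and diffusion = f_x = -3*x*sin(3*t/5). Substituting x = B_t:
  d(-3*B_t^2*sin(3*t/5)/2) = (-9*B_t^2*cos(3*t/5)/10 - 3*sin(3*t/5)/2) dt + (-3*B_t*sin(3*t/5)) dB_t.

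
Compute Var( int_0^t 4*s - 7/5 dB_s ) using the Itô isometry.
Var = t*(400*t^2 - 420*t + 147)/75

The Itô integral of a deterministic integrand f(s) has mean 0 because each increment f(s) * (B_{s+ds} - B_s) has mean 0. By the Itô isometry:
  Var( int_0^t f(s) dB_s ) = E[ (int_0^t f(s) dB_s)^2 ] = int_0^t f(s)^2 ds.
Here f(s) = 4*s - 7/5, so f(s)^2 = (20*s - 7)^2/25. Integrate:
  int_0^t ((20*s - 7)^2/25) ds = t*(400*t^2 - 420*t + 147)/75.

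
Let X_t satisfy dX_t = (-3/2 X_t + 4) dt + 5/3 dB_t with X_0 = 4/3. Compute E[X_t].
E[X_t] = 8/3 - 4*exp(-3*t/2)/3

Taking expectations and using E[dB_t] = 0, the mean m(t) = E[X_t] satisfies the ODE m'(t) = a m(t) + b with m(0) = x_0. With a = -3/2, b = 4, x_0 = 4/3, the solution is
  m(t) = x_0 * exp(a t) + (b/a) * (exp(a t) - 1)
       = (4/3) * exp((-3/2) t) + (4/(-3/2)) * (exp((-3/2) t) - 1)
       = 8/3 - 4*exp(-3*t/2)/3.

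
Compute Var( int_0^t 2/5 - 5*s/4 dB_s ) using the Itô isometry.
Var = t*(625*t^2 - 600*t + 192)/1200

The Itô integral of a deterministic integrand f(s) has mean 0 because each increment f(s) * (B_{s+ds} - B_s) has mean 0. By the Itô isometry:
  Var( int_0^t f(s) dB_s ) = E[ (int_0^t f(s) dB_s)^2 ] = int_0^t f(s)^2 ds.
Here f(s) = 2/5 - 5*s/4, so f(s)^2 = (25*s - 8)^2/400. Integrate:
  int_0^t ((25*s - 8)^2/400) ds = t*(625*t^2 - 600*t + 192)/1200.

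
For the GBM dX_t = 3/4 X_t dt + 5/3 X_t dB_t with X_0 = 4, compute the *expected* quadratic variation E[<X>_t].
E[<X>_t] = 800*exp(77*t/18)/77 - 800/77

<X>_t = int_0^t ((5/3) * X_s)^2 ds. Taking expectation inside the integral: E[<X>_t] = (5/3)^2 * int_0^t E[X_s^2] ds. For GBM, E[X_s^2] = x_0^2 * exp((2 mu + sigma^2) s). Integrating:
  E[<X>_t] = (5/3)^2 * 4^2 * (exp((2*(3/4) + (5/3)^2) t) - 1) / (2*(3/4) + (5/3)^2)
           = (5/3)^2 * 4^2 * (exp((77/18) t) - 1) / (77/18) = 800*exp(77*t/18)/77 - 800/77.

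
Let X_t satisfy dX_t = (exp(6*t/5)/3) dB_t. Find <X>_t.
<X>_t = 5*exp(12*t/5)/108 - 5/108

For an Itô process dX_t = a(t) dt + b(t) dB_t, the quadratic variation is <X>_t = int_0^t b(s)^2 ds (the drift term does not contribute). Here b(s) = exp(6*s/5)/3, so
  b(s)^2 = exp(12*s/5)/9.
Integrating from 0 to t:
  <X>_t = int_0^t (exp(12*s/5)/9) ds = 5*exp(12*t/5)/108 - 5/108.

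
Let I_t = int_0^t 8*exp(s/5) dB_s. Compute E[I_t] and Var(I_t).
E[I_t] = 0; Var(I_t) = 160*exp(2*t/5) - 160

The Itô integral of a deterministic integrand f(s) has mean 0 because each increment f(s) * (B_{s+ds} - B_s) has mean 0. By the Itô isometry:
  Var( int_0^t f(s) dB_s ) = E[ (int_0^t f(s) dB_s)^2 ] = int_0^t f(s)^2 ds.
Here f(s) = 8*exp(s/5), so f(s)^2 = 64*exp(2*s/5). Integrate:
  int_0^t (64*exp(2*s/5)) ds = 160*exp(2*t/5) - 160.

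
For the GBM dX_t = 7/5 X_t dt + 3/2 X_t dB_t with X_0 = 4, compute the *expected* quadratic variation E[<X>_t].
E[<X>_t] = 720*exp(101*t/20)/101 - 720/101

<X>_t = int_0^t ((3/2) * X_s)^2 ds. Taking expectation inside the integral: E[<X>_t] = (3/2)^2 * int_0^t E[X_s^2] ds. For GBM, E[X_s^2] = x_0^2 * exp((2 mu + sigma^2) s). Integrating:
  E[<X>_t] = (3/2)^2 * 4^2 * (exp((2*(7/5) + (3/2)^2) t) - 1) / (2*(7/5) + (3/2)^2)
           = (3/2)^2 * 4^2 * (exp((101/20) t) - 1) / (101/20) = 720*exp(101*t/20)/101 - 720/101.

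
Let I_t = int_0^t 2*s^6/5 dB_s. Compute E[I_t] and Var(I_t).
E[I_t] = 0; Var(I_t) = 4*t^13/325

The Itô integral of a deterministic integrand f(s) has mean 0 because each increment f(s) * (B_{s+ds} - B_s) has mean 0. By the Itô isometry:
  Var( int_0^t f(s) dB_s ) = E[ (int_0^t f(s) dB_s)^2 ] = int_0^t f(s)^2 ds.
Here f(s) = 2*s^6/5, so f(s)^2 = 4*s^12/25. Integrate:
  int_0^t (4*s^12/25) ds = 4*t^13/325.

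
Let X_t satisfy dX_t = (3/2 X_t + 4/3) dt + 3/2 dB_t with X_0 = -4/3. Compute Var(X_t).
Var(X_t) = 3*exp(3*t)/4 - 3/4

The variance V(t) = Var(X_t) satisfies V'(t) = 2 a V(t) + c^2 with V(0) = 0 (drift coefficient is linear in X, diffusion is constant). With a = 3/2, c = 3/2, the solution is
  V(t) = (c^2 / (2 a)) * (exp(2 a t) - 1)
       = ((3/2)^2 / (2*(3/2))) * (exp(3 t) - 1)
       = 3*exp(3*t)/4 - 3/4.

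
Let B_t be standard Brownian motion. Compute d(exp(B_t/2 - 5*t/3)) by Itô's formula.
d(exp(B_t/2 - 5*t/3)) = (-37*exp(B_t/2 - 5*t/3)/24) dt + (exp(B_t/2 - 5*t/3)/2) dB_t

Itô's formula for f(t, x): d f(t, B_t) = (f_t + (1/2) f_xx) dt + f_x dB_t. Compute partials of f(t, x) = exp(-5*t/3 + x/2):
  f_t(t,x)  = -5*exp(-5*t/3 + x/2)/3
  f_x(t,x)  = exp(-5*t/3 + x/2)/2
  f_xx(t,x) = exp(-5*t/3 + x/2)/4
Assemble drift = f_t + (1/2) f_xx = -37*exp(-5*t/3 + x/2)/24 and diffusion = f_x = exp(-5*t/3 + x/2)/2. Substituting x = B_t:
  d(exp(B_t/2 - 5*t/3)) = (-37*exp(B_t/2 - 5*t/3)/24) dt + (exp(B_t/2 - 5*t/3)/2) dB_t.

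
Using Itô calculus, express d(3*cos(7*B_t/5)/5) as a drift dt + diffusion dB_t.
d(3*cos(7*B_t/5)/5) = (-147*cos(7*B_t/5)/250) dt + (-21*sin(7*B_t/5)/25) dB_t

Itô's formula for f(B_t) gives d f(B_t) = f'(B_t) dB_t + (1/2) f''(B_t) dt. Compute derivatives of f(x) = 3*cos(7*x/5)/5:
  f'(x)  = -21*sin(7*x/5)/25
  f''(x) = -147*cos(7*x/5)/125
Substitute x = B_t and multiply the f'' term by 1/2:
  drift     = (1/2) * (-147*cos(7*x/5)/125) evaluated at B_t = -147*cos(7*B_t/5)/250
  diffusion = (-21*sin(7*x/5)/25) evaluated at B_t = -21*sin(7*B_t/5)/25
Therefore d(3*cos(7*B_t/5)/5) = (-147*cos(7*B_t/5)/250) dt + (-21*sin(7*B_t/5)/25) dB_t.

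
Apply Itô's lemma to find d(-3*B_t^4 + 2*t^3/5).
d(-3*B_t^4 + 2*t^3/5) = (-18*B_t^2 + 6*t^2/5) dt + (-12*B_t^3) dB_t

Itô's formula for f(t, x): d f(t, B_t) = (f_t + (1/2) f_xx) dt + f_x dB_t. Compute partials of f(t, x) = 2*t^3/5 - 3*x^4:
  f_t(t,x)  = 6*t^2/5
  f_x(t,x)  = -12*x^3
  f_xx(t,x) = -36*x^2
Assemble drift = f_t + (1/2) f_xx = 6*t^2/5 - 18*x^2 and diffusion = f_x = -12*x^3. Substituting x = B_t:
  d(-3*B_t^4 + 2*t^3/5) = (-18*B_t^2 + 6*t^2/5) dt + (-12*B_t^3) dB_t.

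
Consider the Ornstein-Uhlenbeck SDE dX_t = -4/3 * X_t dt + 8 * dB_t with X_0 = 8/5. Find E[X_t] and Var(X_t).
E[X_t] = 8*exp(-4*t/3)/5; Var(X_t) = 24 - 24*exp(-8*t/3)

The OU SDE dX = -theta X dt + sigma dB admits the integrating factor exp(theta t): d(exp(theta t) X_t) = sigma exp(theta t) dB_t. Integrating from 0 to t:
  X_t = x_0 * exp(-theta t) + sigma * int_0^t exp(-theta (t-s)) dB_s.
The Itô integral has mean 0 and (by the Itô isometry) variance sigma^2 * int_0^t exp(-2 theta (t - s)) ds = sigma^2 * (1 - exp(-2 theta t)) / (2 theta).
With theta = 4/3, sigma = 8, x_0 = 8/5:
  E[X_t] = 8/5 * exp(-4/3 t) = 8*exp(-4*t/3)/5
  Var(X_t) = (8)^2 * (1 - exp(-2*4/3 t)) / (2 * 4/3) = 24 - 24*exp(-8*t/3).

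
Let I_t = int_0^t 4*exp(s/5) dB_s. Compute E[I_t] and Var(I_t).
E[I_t] = 0; Var(I_t) = 40*exp(2*t/5) - 40

The Itô integral of a deterministic integrand f(s) has mean 0 because each increment f(s) * (B_{s+ds} - B_s) has mean 0. By the Itô isometry:
  Var( int_0^t f(s) dB_s ) = E[ (int_0^t f(s) dB_s)^2 ] = int_0^t f(s)^2 ds.
Here f(s) = 4*exp(s/5), so f(s)^2 = 16*exp(2*s/5). Integrate:
  int_0^t (16*exp(2*s/5)) ds = 40*exp(2*t/5) - 40.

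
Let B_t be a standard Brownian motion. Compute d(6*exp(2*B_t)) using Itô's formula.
d(6*exp(2*B_t)) = (12*exp(2*B_t)) dt + (12*exp(2*B_t)) dB_t

Itô's formula for f(B_t) gives d f(B_t) = f'(B_t) dB_t + (1/2) f''(B_t) dt. Compute derivatives of f(x) = 6*exp(2*x):
  f'(x)  = 12*exp(2*x)
  f''(x) = 24*exp(2*x)
Substitute x = B_t and multiply the f'' term by 1/2:
  drift     = (1/2) * (24*exp(2*x)) evaluated at B_t = 12*exp(2*B_t)
  diffusion = (12*exp(2*x)) evaluated at B_t = 12*exp(2*B_t)
Therefore d(6*exp(2*B_t)) = (12*exp(2*B_t)) dt + (12*exp(2*B_t)) dB_t.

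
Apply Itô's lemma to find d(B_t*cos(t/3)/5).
d(B_t*cos(t/3)/5) = (-B_t*sin(t/3)/15) dt + (cos(t/3)/5) dB_t

Itô's formula for f(t, x): d f(t, B_t) = (f_t + (1/2) f_xx) dt + f_x dB_t. Compute partials of f(t, x) = x*cos(t/3)/5:
  f_t(t,x)  = -x*sin(t/3)/15
  f_x(t,x)  = cos(t/3)/5
  f_xx(t,x) = 0
Assemble drift = f_t + (1/2) f_xx = -x*sin(t/3)/15 and diffusion = f_x = cos(t/3)/5. Substituting x = B_t:
  d(B_t*cos(t/3)/5) = (-B_t*sin(t/3)/15) dt + (cos(t/3)/5) dB_t.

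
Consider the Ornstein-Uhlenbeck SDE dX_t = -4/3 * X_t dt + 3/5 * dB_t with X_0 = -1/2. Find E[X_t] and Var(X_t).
E[X_t] = -exp(-4*t/3)/2; Var(X_t) = 27/200 - 27*exp(-8*t/3)/200

The OU SDE dX = -theta X dt + sigma dB admits the integrating factor exp(theta t): d(exp(theta t) X_t) = sigma exp(theta t) dB_t. Integrating from 0 to t:
  X_t = x_0 * exp(-theta t) + sigma * int_0^t exp(-theta (t-s)) dB_s.
The Itô integral has mean 0 and (by the Itô isometry) variance sigma^2 * int_0^t exp(-2 theta (t - s)) ds = sigma^2 * (1 - exp(-2 theta t)) / (2 theta).
With theta = 4/3, sigma = 3/5, x_0 = -1/2:
  E[X_t] = -1/2 * exp(-4/3 t) = -exp(-4*t/3)/2
  Var(X_t) = (3/5)^2 * (1 - exp(-2*4/3 t)) / (2 * 4/3) = 27/200 - 27*exp(-8*t/3)/200.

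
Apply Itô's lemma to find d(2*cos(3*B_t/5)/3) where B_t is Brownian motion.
d(2*cos(3*B_t/5)/3) = (-3*cos(3*B_t/5)/25) dt + (-2*sin(3*B_t/5)/5) dB_t

Itô's formula for f(B_t) gives d f(B_t) = f'(B_t) dB_t + (1/2) f''(B_t) dt. Compute derivatives of f(x) = 2*cos(3*x/5)/3:
  f'(x)  = -2*sin(3*x/5)/5
  f''(x) = -6*cos(3*x/5)/25
Substitute x = B_t and multiply the f'' term by 1/2:
  drift     = (1/2) * (-6*cos(3*x/5)/25) evaluated at B_t = -3*cos(3*B_t/5)/25
  diffusion = (-2*sin(3*x/5)/5) evaluated at B_t = -2*sin(3*B_t/5)/5
Therefore d(2*cos(3*B_t/5)/3) = (-3*cos(3*B_t/5)/25) dt + (-2*sin(3*B_t/5)/5) dB_t.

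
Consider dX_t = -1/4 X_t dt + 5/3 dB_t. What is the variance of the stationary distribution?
lim Var(X_t) = 50/9

The OU SDE dX = -theta X dt + sigma dB admits the integrating factor exp(theta t): d(exp(theta t) X_t) = sigma exp(theta t) dB_t. Integrating from 0 to t gives X_t = x_0 * exp(-theta t) + sigma * int_0^t exp(-theta (t-s)) dB_s for any initial x_0. The Itô integral has variance (by the Itô isometry) sigma^2 * int_0^t exp(-2 theta (t - s)) ds = sigma^2 * (1 - exp(-2 theta t)) / (2 theta), independent of x_0.
With theta = 1/4, sigma = 5/3:
  Var(X_t) = (5/3)^2 * (1 - exp(-2*1/4 t)) / (2 * 1/4) = 50/9 - 50*exp(-t/2)/9.
As t -> infinity, exp(-2*1/4 t) -> 0, so the stationary variance is sigma^2 / (2 theta) = 50/9.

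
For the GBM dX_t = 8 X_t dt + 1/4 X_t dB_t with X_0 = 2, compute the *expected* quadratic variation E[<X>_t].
E[<X>_t] = 4*exp(257*t/16)/257 - 4/257

<X>_t = int_0^t ((1/4) * X_s)^2 ds. Taking expectation inside the integral: E[<X>_t] = (1/4)^2 * int_0^t E[X_s^2] ds. For GBM, E[X_s^2] = x_0^2 * exp((2 mu + sigma^2) s). Integrating:
  E[<X>_t] = (1/4)^2 * 2^2 * (exp((2*8 + (1/4)^2) t) - 1) / (2*8 + (1/4)^2)
           = (1/4)^2 * 2^2 * (exp((257/16) t) - 1) / (257/16) = 4*exp(257*t/16)/257 - 4/257.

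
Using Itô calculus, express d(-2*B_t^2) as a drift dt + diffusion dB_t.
d(-2*B_t^2) = (-2) dt + (-4*B_t) dB_t

Itô's formula for f(B_t) gives d f(B_t) = f'(B_t) dB_t + (1/2) f''(B_t) dt. Compute derivatives of f(x) = -2*x^2:
  f'(x)  = -4*x
  f''(x) = -4
Substitute x = B_t and multiply the f'' term by 1/2:
  drift     = (1/2) * (-4) evaluated at B_t = -2
  diffusion = (-4*x) evaluated at B_t = -4*B_t
Therefore d(-2*B_t^2) = (-2) dt + (-4*B_t) dB_t.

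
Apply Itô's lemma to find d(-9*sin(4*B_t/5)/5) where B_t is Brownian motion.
d(-9*sin(4*B_t/5)/5) = (72*sin(4*B_t/5)/125) dt + (-36*cos(4*B_t/5)/25) dB_t

Itô's formula for f(B_t) gives d f(B_t) = f'(B_t) dB_t + (1/2) f''(B_t) dt. Compute derivatives of f(x) = -9*sin(4*x/5)/5:
  f'(x)  = -36*cos(4*x/5)/25
  f''(x) = 144*sin(4*x/5)/125
Substitute x = B_t and multiply the f'' term by 1/2:
  drift     = (1/2) * (144*sin(4*x/5)/125) evaluated at B_t = 72*sin(4*B_t/5)/125
  diffusion = (-36*cos(4*x/5)/25) evaluated at B_t = -36*cos(4*B_t/5)/25
Therefore d(-9*sin(4*B_t/5)/5) = (72*sin(4*B_t/5)/125) dt + (-36*cos(4*B_t/5)/25) dB_t.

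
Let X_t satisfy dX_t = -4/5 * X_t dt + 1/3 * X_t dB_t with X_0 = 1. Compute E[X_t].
E[X_t] = exp(-4*t/5)

For GBM dX = mu X dt + sigma X dB with X_0 = x_0, apply Itô to Y = log X: dY = (mu - sigma^2/2) dt + sigma dB, so Y_t = log(x_0) + (mu - sigma^2/2) t + sigma B_t and hence X_t = x_0 * exp((mu - sigma^2/2) t + sigma B_t).
With mu = -4/5, sigma = 1/3, x_0 = 1, this gives:
  X_t = 1 * exp((-77/90) * t + (1/3) * B_t).
Since sigma*B_t ~ Normal(0, sigma^2 t), E[exp(sigma*B_t)] = exp(sigma^2 t / 2); so E[X_t] = x_0 * exp((mu - sigma^2/2) t) * exp(sigma^2 t / 2) = x_0 * exp(mu t) = exp(-4*t/5).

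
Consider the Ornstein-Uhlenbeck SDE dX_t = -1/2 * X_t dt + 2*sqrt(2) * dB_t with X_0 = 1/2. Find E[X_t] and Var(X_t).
E[X_t] = exp(-t/2)/2; Var(X_t) = 8 - 8*exp(-t)

The OU SDE dX = -theta X dt + sigma dB admits the integrating factor exp(theta t): d(exp(theta t) X_t) = sigma exp(theta t) dB_t. Integrating from 0 to t:
  X_t = x_0 * exp(-theta t) + sigma * int_0^t exp(-theta (t-s)) dB_s.
The Itô integral has mean 0 and (by the Itô isometry) variance sigma^2 * int_0^t exp(-2 theta (t - s)) ds = sigma^2 * (1 - exp(-2 theta t)) / (2 theta).
With theta = 1/2, sigma = 2*sqrt(2), x_0 = 1/2:
  E[X_t] = 1/2 * exp(-1/2 t) = exp(-t/2)/2
  Var(X_t) = (2*sqrt(2))^2 * (1 - exp(-2*1/2 t)) / (2 * 1/2) = 8 - 8*exp(-t).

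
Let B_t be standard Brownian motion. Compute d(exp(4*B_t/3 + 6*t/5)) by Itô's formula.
d(exp(4*B_t/3 + 6*t/5)) = (94*exp(4*B_t/3 + 6*t/5)/45) dt + (4*exp(4*B_t/3 + 6*t/5)/3) dB_t

Itô's formula for f(t, x): d f(t, B_t) = (f_t + (1/2) f_xx) dt + f_x dB_t. Compute partials of f(t, x) = exp(6*t/5 + 4*x/3):
  f_t(t,x)  = 6*exp(6*t/5 + 4*x/3)/5
  f_x(t,x)  = 4*exp(6*t/5 + 4*x/3)/3
  f_xx(t,x) = 16*exp(6*t/5 + 4*x/3)/9
Assemble drift = f_t + (1/2) f_xx = 94*exp(6*t/5 + 4*x/3)/45 and diffusion = f_x = 4*exp(6*t/5 + 4*x/3)/3. Substituting x = B_t:
  d(exp(4*B_t/3 + 6*t/5)) = (94*exp(4*B_t/3 + 6*t/5)/45) dt + (4*exp(4*B_t/3 + 6*t/5)/3) dB_t.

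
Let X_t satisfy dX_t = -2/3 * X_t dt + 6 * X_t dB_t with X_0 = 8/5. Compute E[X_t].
E[X_t] = 8*exp(-2*t/3)/5

For GBM dX = mu X dt + sigma X dB with X_0 = x_0, apply Itô to Y = log X: dY = (mu - sigma^2/2) dt + sigma dB, so Y_t = log(x_0) + (mu - sigma^2/2) t + sigma B_t and hence X_t = x_0 * exp((mu - sigma^2/2) t + sigma B_t).
With mu = -2/3, sigma = 6, x_0 = 8/5, this gives:
  X_t = 8/5 * exp((-56/3) * t + (6) * B_t).
Since sigma*B_t ~ Normal(0, sigma^2 t), E[exp(sigma*B_t)] = exp(sigma^2 t / 2); so E[X_t] = x_0 * exp((mu - sigma^2/2) t) * exp(sigma^2 t / 2) = x_0 * exp(mu t) = 8*exp(-2*t/3)/5.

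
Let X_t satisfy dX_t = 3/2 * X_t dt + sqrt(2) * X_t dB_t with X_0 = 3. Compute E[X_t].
E[X_t] = 3*exp(3*t/2)

For GBM dX = mu X dt + sigma X dB with X_0 = x_0, apply Itô to Y = log X: dY = (mu - sigma^2/2) dt + sigma dB, so Y_t = log(x_0) + (mu - sigma^2/2) t + sigma B_t and hence X_t = x_0 * exp((mu - sigma^2/2) t + sigma B_t).
With mu = 3/2, sigma = sqrt(2), x_0 = 3, this gives:
  X_t = 3 * exp((1/2) * t + (sqrt(2)) * B_t).
Since sigma*B_t ~ Normal(0, sigma^2 t), E[exp(sigma*B_t)] = exp(sigma^2 t / 2); so E[X_t] = x_0 * exp((mu - sigma^2/2) t) * exp(sigma^2 t / 2) = x_0 * exp(mu t) = 3*exp(3*t/2).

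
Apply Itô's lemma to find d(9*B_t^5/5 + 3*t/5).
d(9*B_t^5/5 + 3*t/5) = (18*B_t^3 + 3/5) dt + (9*B_t^4) dB_t

Itô's formula for f(t, x): d f(t, B_t) = (f_t + (1/2) f_xx) dt + f_x dB_t. Compute partials of f(t, x) = 3*t/5 + 9*x^5/5:
  f_t(t,x)  = 3/5
  f_x(t,x)  = 9*x^4
  f_xx(t,x) = 36*x^3
Assemble drift = f_t + (1/2) f_xx = 18*x^3 + 3/5 and diffusion = f_x = 9*x^4. Substituting x = B_t:
  d(9*B_t^5/5 + 3*t/5) = (18*B_t^3 + 3/5) dt + (9*B_t^4) dB_t.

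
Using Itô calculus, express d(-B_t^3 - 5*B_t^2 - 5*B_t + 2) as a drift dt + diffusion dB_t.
d(-B_t^3 - 5*B_t^2 - 5*B_t + 2) = (-3*B_t - 5) dt + (-3*B_t^2 - 10*B_t - 5) dB_t

Itô's formula for f(B_t) gives d f(B_t) = f'(B_t) dB_t + (1/2) f''(B_t) dt. Compute derivatives of f(x) = -x^3 - 5*x^2 - 5*x + 2:
  f'(x)  = -3*x^2 - 10*x - 5
  f''(x) = -6*x - 10
Substitute x = B_t and multiply the f'' term by 1/2:
  drift     = (1/2) * (-6*x - 10) evaluated at B_t = -3*B_t - 5
  diffusion = (-3*x^2 - 10*x - 5) evaluated at B_t = -3*B_t^2 - 10*B_t - 5
Therefore d(-B_t^3 - 5*B_t^2 - 5*B_t + 2) = (-3*B_t - 5) dt + (-3*B_t^2 - 10*B_t - 5) dB_t.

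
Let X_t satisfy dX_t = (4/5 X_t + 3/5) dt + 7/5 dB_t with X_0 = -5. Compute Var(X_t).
Var(X_t) = 49*exp(8*t/5)/40 - 49/40

The variance V(t) = Var(X_t) satisfies V'(t) = 2 a V(t) + c^2 with V(0) = 0 (drift coefficient is linear in X, diffusion is constant). With a = 4/5, c = 7/5, the solution is
  V(t) = (c^2 / (2 a)) * (exp(2 a t) - 1)
       = ((7/5)^2 / (2*(4/5))) * (exp((8/5) t) - 1)
       = 49*exp(8*t/5)/40 - 49/40.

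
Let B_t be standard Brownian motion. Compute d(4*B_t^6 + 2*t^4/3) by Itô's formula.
d(4*B_t^6 + 2*t^4/3) = (60*B_t^4 + 8*t^3/3) dt + (24*B_t^5) dB_t

Itô's formula for f(t, x): d f(t, B_t) = (f_t + (1/2) f_xx) dt + f_x dB_t. Compute partials of f(t, x) = 2*t^4/3 + 4*x^6:
  f_t(t,x)  = 8*t^3/3
  f_x(t,x)  = 24*x^5
  f_xx(t,x) = 120*x^4
Assemble drift = f_t + (1/2) f_xx = 8*t^3/3 + 60*x^4 and diffusion = f_x = 24*x^5. Substituting x = B_t:
  d(4*B_t^6 + 2*t^4/3) = (60*B_t^4 + 8*t^3/3) dt + (24*B_t^5) dB_t.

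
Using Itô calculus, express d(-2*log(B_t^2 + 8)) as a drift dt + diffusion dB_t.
d(-2*log(B_t^2 + 8)) = (2*(B_t^2 - 8)/(B_t^2 + 8)^2) dt + (-4*B_t/(B_t^2 + 8)) dB_t

Itô's formula for f(B_t) gives d f(B_t) = f'(B_t) dB_t + (1/2) f''(B_t) dt. Compute derivatives of f(x) = -2*log(x^2 + 8):
  f'(x)  = -4*x/(x^2 + 8)
  f''(x) = 4*(x^2 - 8)/(x^2 + 8)^2
Substitute x = B_t and multiply the f'' term by 1/2:
  drift     = (1/2) * (4*(x^2 - 8)/(x^2 + 8)^2) evaluated at B_t = 2*(B_t^2 - 8)/(B_t^2 + 8)^2
  diffusion = (-4*x/(x^2 + 8)) evaluated at B_t = -4*B_t/(B_t^2 + 8)
Therefore d(-2*log(B_t^2 + 8)) = (2*(B_t^2 - 8)/(B_t^2 + 8)^2) dt + (-4*B_t/(B_t^2 + 8)) dB_t.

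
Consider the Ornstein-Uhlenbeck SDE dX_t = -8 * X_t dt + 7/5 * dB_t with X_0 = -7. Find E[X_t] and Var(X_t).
E[X_t] = -7*exp(-8*t); Var(X_t) = 49/400 - 49*exp(-16*t)/400

The OU SDE dX = -theta X dt + sigma dB admits the integrating factor exp(theta t): d(exp(theta t) X_t) = sigma exp(theta t) dB_t. Integrating from 0 to t:
  X_t = x_0 * exp(-theta t) + sigma * int_0^t exp(-theta (t-s)) dB_s.
The Itô integral has mean 0 and (by the Itô isometry) variance sigma^2 * int_0^t exp(-2 theta (t - s)) ds = sigma^2 * (1 - exp(-2 theta t)) / (2 theta).
With theta = 8, sigma = 7/5, x_0 = -7:
  E[X_t] = -7 * exp(-8 t) = -7*exp(-8*t)
  Var(X_t) = (7/5)^2 * (1 - exp(-2*8 t)) / (2 * 8) = 49/400 - 49*exp(-16*t)/400.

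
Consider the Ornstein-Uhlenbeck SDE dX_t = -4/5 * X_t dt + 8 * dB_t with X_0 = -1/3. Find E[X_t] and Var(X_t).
E[X_t] = -exp(-4*t/5)/3; Var(X_t) = 40 - 40*exp(-8*t/5)

The OU SDE dX = -theta X dt + sigma dB admits the integrating factor exp(theta t): d(exp(theta t) X_t) = sigma exp(theta t) dB_t. Integrating from 0 to t:
  X_t = x_0 * exp(-theta t) + sigma * int_0^t exp(-theta (t-s)) dB_s.
The Itô integral has mean 0 and (by the Itô isometry) variance sigma^2 * int_0^t exp(-2 theta (t - s)) ds = sigma^2 * (1 - exp(-2 theta t)) / (2 theta).
With theta = 4/5, sigma = 8, x_0 = -1/3:
  E[X_t] = -1/3 * exp(-4/5 t) = -exp(-4*t/5)/3
  Var(X_t) = (8)^2 * (1 - exp(-2*4/5 t)) / (2 * 4/5) = 40 - 40*exp(-8*t/5).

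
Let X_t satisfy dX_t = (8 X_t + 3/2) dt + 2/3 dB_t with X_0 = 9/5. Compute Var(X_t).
Var(X_t) = exp(16*t)/36 - 1/36

The variance V(t) = Var(X_t) satisfies V'(t) = 2 a V(t) + c^2 with V(0) = 0 (drift coefficient is linear in X, diffusion is constant). With a = 8, c = 2/3, the solution is
  V(t) = (c^2 / (2 a)) * (exp(2 a t) - 1)
       = ((2/3)^2 / (2*8)) * (exp(16 t) - 1)
       = exp(16*t)/36 - 1/36.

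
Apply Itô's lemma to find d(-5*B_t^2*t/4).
d(-5*B_t^2*t/4) = (-5*B_t^2/4 - 5*t/4) dt + (-5*B_t*t/2) dB_t

Itô's formula for f(t, x): d f(t, B_t) = (f_t + (1/2) f_xx) dt + f_x dB_t. Compute partials of f(t, x) = -5*t*x^2/4:
  f_t(t,x)  = -5*x^2/4
  f_x(t,x)  = -5*t*x/2
  f_xx(t,x) = -5*t/2
Assemble drift = f_t + (1/2) f_xx = -5*t/4 - 5*x^2/4 and diffusion = f_x = -5*t*x/2. Substituting x = B_t:
  d(-5*B_t^2*t/4) = (-5*B_t^2/4 - 5*t/4) dt + (-5*B_t*t/2) dB_t.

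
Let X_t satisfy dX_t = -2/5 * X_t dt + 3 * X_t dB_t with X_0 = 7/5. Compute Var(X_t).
Var(X_t) = (49*exp(9*t) - 49)*exp(-4*t/5)/25

For GBM dX = mu X dt + sigma X dB with X_0 = x_0, apply Itô to Y = log X: dY = (mu - sigma^2/2) dt + sigma dB, so Y_t = log(x_0) + (mu - sigma^2/2) t + sigma B_t and hence X_t = x_0 * exp((mu - sigma^2/2) t + sigma B_t).
With mu = -2/5, sigma = 3, x_0 = 7/5, this gives:
  X_t = 7/5 * exp((-49/10) * t + (3) * B_t).
Since sigma*B_t ~ Normal(0, sigma^2 t), E[exp(sigma*B_t)] = exp(sigma^2 t / 2); so E[X_t] = x_0 * exp((mu - sigma^2/2) t) * exp(sigma^2 t / 2) = x_0 * exp(mu t) = 7*exp(-2*t/5)/5.
Var(X_t) = E[X_t^2] - (E[X_t])^2 = x_0^2 * exp(2 mu t) * (exp(sigma^2 t) - 1) = (49*exp(9*t) - 49)*exp(-4*t/5)/25.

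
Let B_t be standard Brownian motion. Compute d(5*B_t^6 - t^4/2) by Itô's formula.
d(5*B_t^6 - t^4/2) = (75*B_t^4 - 2*t^3) dt + (30*B_t^5) dB_t

Itô's formula for f(t, x): d f(t, B_t) = (f_t + (1/2) f_xx) dt + f_x dB_t. Compute partials of f(t, x) = -t^4/2 + 5*x^6:
  f_t(t,x)  = -2*t^3
  f_x(t,x)  = 30*x^5
  f_xx(t,x) = 150*x^4
Assemble drift = f_t + (1/2) f_xx = -2*t^3 + 75*x^4 and diffusion = f_x = 30*x^5. Substituting x = B_t:
  d(5*B_t^6 - t^4/2) = (75*B_t^4 - 2*t^3) dt + (30*B_t^5) dB_t.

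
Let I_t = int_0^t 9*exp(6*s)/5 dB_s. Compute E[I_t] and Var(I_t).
E[I_t] = 0; Var(I_t) = 27*exp(12*t)/100 - 27/100

The Itô integral of a deterministic integrand f(s) has mean 0 because each increment f(s) * (B_{s+ds} - B_s) has mean 0. By the Itô isometry:
  Var( int_0^t f(s) dB_s ) = E[ (int_0^t f(s) dB_s)^2 ] = int_0^t f(s)^2 ds.
Here f(s) = 9*exp(6*s)/5, so f(s)^2 = 81*exp(12*s)/25. Integrate:
  int_0^t (81*exp(12*s)/25) ds = 27*exp(12*t)/100 - 27/100.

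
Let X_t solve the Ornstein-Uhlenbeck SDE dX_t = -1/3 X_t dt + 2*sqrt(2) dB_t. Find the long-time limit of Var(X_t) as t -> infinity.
lim Var(X_t) = 12

The OU SDE dX = -theta X dt + sigma dB admits the integrating factor exp(theta t): d(exp(theta t) X_t) = sigma exp(theta t) dB_t. Integrating from 0 to t gives X_t = x_0 * exp(-theta t) + sigma * int_0^t exp(-theta (t-s)) dB_s for any initial x_0. The Itô integral has variance (by the Itô isometry) sigma^2 * int_0^t exp(-2 theta (t - s)) ds = sigma^2 * (1 - exp(-2 theta t)) / (2 theta), independent of x_0.
With theta = 1/3, sigma = 2*sqrt(2):
  Var(X_t) = (2*sqrt(2))^2 * (1 - exp(-2*1/3 t)) / (2 * 1/3) = 12 - 12*exp(-2*t/3).
As t -> infinity, exp(-2*1/3 t) -> 0, so the stationary variance is sigma^2 / (2 theta) = 12.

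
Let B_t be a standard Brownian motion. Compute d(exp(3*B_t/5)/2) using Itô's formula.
d(exp(3*B_t/5)/2) = (9*exp(3*B_t/5)/100) dt + (3*exp(3*B_t/5)/10) dB_t

Itô's formula for f(B_t) gives d f(B_t) = f'(B_t) dB_t + (1/2) f''(B_t) dt. Compute derivatives of f(x) = exp(3*x/5)/2:
  f'(x)  = 3*exp(3*x/5)/10
  f''(x) = 9*exp(3*x/5)/50
Substitute x = B_t and multiply the f'' term by 1/2:
  drift     = (1/2) * (9*exp(3*x/5)/50) evaluated at B_t = 9*exp(3*B_t/5)/100
  diffusion = (3*exp(3*x/5)/10) evaluated at B_t = 3*exp(3*B_t/5)/10
Therefore d(exp(3*B_t/5)/2) = (9*exp(3*B_t/5)/100) dt + (3*exp(3*B_t/5)/10) dB_t.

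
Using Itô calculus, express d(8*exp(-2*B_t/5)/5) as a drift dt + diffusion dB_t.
d(8*exp(-2*B_t/5)/5) = (16*exp(-2*B_t/5)/125) dt + (-16*exp(-2*B_t/5)/25) dB_t

Itô's formula for f(B_t) gives d f(B_t) = f'(B_t) dB_t + (1/2) f''(B_t) dt. Compute derivatives of f(x) = 8*exp(-2*x/5)/5:
  f'(x)  = -16*exp(-2*x/5)/25
  f''(x) = 32*exp(-2*x/5)/125
Substitute x = B_t and multiply the f'' term by 1/2:
  drift     = (1/2) * (32*exp(-2*x/5)/125) evaluated at B_t = 16*exp(-2*B_t/5)/125
  diffusion = (-16*exp(-2*x/5)/25) evaluated at B_t = -16*exp(-2*B_t/5)/25
Therefore d(8*exp(-2*B_t/5)/5) = (16*exp(-2*B_t/5)/125) dt + (-16*exp(-2*B_t/5)/25) dB_t.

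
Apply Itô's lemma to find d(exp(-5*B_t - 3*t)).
d(exp(-5*B_t - 3*t)) = (19*exp(-5*B_t - 3*t)/2) dt + (-5*exp(-5*B_t - 3*t)) dB_t

Itô's formula for f(t, x): d f(t, B_t) = (f_t + (1/2) f_xx) dt + f_x dB_t. Compute partials of f(t, x) = exp(-3*t - 5*x):
  f_t(t,x)  = -3*exp(-3*t - 5*x)
  f_x(t,x)  = -5*exp(-3*t - 5*x)
  f_xx(t,x) = 25*exp(-3*t - 5*x)
Assemble drift = f_t + (1/2) f_xx = 19*exp(-3*t - 5*x)/2 and diffusion = f_x = -5*exp(-3*t - 5*x). Substituting x = B_t:
  d(exp(-5*B_t - 3*t)) = (19*exp(-5*B_t - 3*t)/2) dt + (-5*exp(-5*B_t - 3*t)) dB_t.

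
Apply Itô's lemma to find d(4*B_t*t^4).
d(4*B_t*t^4) = (16*B_t*t^3) dt + (4*t^4) dB_t

Itô's formula for f(t, x): d f(t, B_t) = (f_t + (1/2) f_xx) dt + f_x dB_t. Compute partials of f(t, x) = 4*t^4*x:
  f_t(t,x)  = 16*t^3*x
  f_x(t,x)  = 4*t^4
  f_xx(t,x) = 0
Assemble drift = f_t + (1/2) f_xx = 16*t^3*x and diffusion = f_x = 4*t^4. Substituting x = B_t:
  d(4*B_t*t^4) = (16*B_t*t^3) dt + (4*t^4) dB_t.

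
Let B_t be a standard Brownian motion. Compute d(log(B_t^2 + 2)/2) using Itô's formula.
d(log(B_t^2 + 2)/2) = ((2 - B_t^2)/(2*(B_t^2 + 2)^2)) dt + (B_t/(B_t^2 + 2)) dB_t

Itô's formula for f(B_t) gives d f(B_t) = f'(B_t) dB_t + (1/2) f''(B_t) dt. Compute derivatives of f(x) = log(x^2 + 2)/2:
  f'(x)  = x/(x^2 + 2)
  f''(x) = (2 - x^2)/(x^2 + 2)^2
Substitute x = B_t and multiply the f'' term by 1/2:
  drift     = (1/2) * ((2 - x^2)/(x^2 + 2)^2) evaluated at B_t = (2 - B_t^2)/(2*(B_t^2 + 2)^2)
  diffusion = (x/(x^2 + 2)) evaluated at B_t = B_t/(B_t^2 + 2)
Therefore d(log(B_t^2 + 2)/2) = ((2 - B_t^2)/(2*(B_t^2 + 2)^2)) dt + (B_t/(B_t^2 + 2)) dB_t.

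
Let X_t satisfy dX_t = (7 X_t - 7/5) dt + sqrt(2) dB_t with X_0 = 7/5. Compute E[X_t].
E[X_t] = 6*exp(7*t)/5 + 1/5

Taking expectations and using E[dB_t] = 0, the mean m(t) = E[X_t] satisfies the ODE m'(t) = a m(t) + b with m(0) = x_0. With a = 7, b = -7/5, x_0 = 7/5, the solution is
  m(t) = x_0 * exp(a t) + (b/a) * (exp(a t) - 1)
       = (7/5) * exp(7 t) + ((-7/5)/7) * (exp(7 t) - 1)
       = 6*exp(7*t)/5 + 1/5.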